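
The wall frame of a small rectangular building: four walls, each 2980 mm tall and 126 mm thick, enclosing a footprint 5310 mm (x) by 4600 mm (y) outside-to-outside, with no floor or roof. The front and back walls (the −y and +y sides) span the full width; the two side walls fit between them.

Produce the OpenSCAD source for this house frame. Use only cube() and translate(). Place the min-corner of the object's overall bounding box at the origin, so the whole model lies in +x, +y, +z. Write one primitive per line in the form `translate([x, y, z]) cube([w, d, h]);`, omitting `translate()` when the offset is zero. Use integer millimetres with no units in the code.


cube([5310, 126, 2980]);
translate([0, 4474, 0]) cube([5310, 126, 2980]);
translate([0, 126, 0]) cube([126, 4348, 2980]);
translate([5184, 126, 0]) cube([126, 4348, 2980]);


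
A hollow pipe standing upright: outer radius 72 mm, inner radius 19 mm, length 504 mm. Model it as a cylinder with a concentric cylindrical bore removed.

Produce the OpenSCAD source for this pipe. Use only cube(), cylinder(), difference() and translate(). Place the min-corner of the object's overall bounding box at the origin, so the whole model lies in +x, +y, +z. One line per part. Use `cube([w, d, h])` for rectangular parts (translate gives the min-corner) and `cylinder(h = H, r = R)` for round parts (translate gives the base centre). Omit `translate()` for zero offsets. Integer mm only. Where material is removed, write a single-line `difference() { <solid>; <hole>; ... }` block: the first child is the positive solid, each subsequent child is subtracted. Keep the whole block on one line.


difference() { translate([72, 72, 0]) cylinder(h = 504, r = 72); translate([72, 72, 0]) cylinder(h = 504, r = 19); }


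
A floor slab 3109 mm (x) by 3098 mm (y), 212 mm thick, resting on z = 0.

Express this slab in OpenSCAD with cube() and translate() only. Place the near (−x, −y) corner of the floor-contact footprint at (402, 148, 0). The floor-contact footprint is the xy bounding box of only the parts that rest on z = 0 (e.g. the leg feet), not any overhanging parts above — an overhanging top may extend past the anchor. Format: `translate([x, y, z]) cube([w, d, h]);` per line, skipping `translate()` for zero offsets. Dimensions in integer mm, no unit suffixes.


translate([402, 148, 0]) cube([3109, 3098, 212]);


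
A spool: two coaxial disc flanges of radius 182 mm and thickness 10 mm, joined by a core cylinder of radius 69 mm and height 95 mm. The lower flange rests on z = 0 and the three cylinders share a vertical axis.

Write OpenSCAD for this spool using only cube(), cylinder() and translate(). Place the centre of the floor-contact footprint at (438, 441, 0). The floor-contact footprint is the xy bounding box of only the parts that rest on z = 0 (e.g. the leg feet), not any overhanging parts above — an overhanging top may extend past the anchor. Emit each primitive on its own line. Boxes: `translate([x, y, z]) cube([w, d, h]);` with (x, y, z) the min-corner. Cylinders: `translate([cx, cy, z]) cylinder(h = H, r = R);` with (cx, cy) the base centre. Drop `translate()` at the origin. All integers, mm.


translate([438, 441, 0]) cylinder(h = 10, r = 182);
translate([438, 441, 10]) cylinder(h = 95, r = 69);
translate([438, 441, 105]) cylinder(h = 10, r = 182);


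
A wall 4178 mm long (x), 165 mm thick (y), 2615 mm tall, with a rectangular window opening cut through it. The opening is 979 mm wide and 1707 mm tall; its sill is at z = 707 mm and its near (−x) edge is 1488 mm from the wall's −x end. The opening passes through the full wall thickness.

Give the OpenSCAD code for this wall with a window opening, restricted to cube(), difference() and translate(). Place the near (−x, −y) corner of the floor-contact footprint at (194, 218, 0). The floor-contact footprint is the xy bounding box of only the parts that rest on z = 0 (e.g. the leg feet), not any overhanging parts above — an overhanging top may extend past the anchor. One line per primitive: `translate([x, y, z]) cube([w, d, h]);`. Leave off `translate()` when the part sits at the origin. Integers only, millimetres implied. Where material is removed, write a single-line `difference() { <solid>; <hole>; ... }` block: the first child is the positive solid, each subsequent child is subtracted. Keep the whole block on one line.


difference() { translate([194, 218, 0]) cube([4178, 165, 2615]); translate([1682, 218, 707]) cube([979, 165, 1707]); }


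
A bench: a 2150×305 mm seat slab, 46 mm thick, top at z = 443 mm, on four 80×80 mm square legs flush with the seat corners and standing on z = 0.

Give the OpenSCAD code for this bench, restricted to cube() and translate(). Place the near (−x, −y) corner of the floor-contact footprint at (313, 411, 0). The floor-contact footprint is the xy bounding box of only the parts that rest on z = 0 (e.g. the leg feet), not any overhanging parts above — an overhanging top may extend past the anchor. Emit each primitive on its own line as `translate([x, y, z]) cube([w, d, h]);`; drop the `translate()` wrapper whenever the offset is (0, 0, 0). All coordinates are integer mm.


translate([313, 411, 397]) cube([2150, 305, 46]);
translate([313, 411, 0]) cube([80, 80, 397]);
translate([313, 636, 0]) cube([80, 80, 397]);
translate([2383, 411, 0]) cube([80, 80, 397]);
translate([2383, 636, 0]) cube([80, 80, 397]);


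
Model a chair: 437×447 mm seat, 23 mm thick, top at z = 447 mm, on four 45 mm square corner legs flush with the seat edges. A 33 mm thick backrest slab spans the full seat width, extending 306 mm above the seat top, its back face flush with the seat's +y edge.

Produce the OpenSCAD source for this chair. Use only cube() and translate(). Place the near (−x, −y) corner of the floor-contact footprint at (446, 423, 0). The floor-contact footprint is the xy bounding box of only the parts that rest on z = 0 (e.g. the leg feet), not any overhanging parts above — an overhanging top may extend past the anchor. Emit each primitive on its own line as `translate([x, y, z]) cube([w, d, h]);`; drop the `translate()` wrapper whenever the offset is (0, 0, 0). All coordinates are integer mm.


translate([446, 423, 424]) cube([437, 447, 23]);
translate([446, 423, 0]) cube([45, 45, 424]);
translate([838, 423, 0]) cube([45, 45, 424]);
translate([446, 825, 0]) cube([45, 45, 424]);
translate([838, 825, 0]) cube([45, 45, 424]);
translate([446, 837, 447]) cube([437, 33, 306]);


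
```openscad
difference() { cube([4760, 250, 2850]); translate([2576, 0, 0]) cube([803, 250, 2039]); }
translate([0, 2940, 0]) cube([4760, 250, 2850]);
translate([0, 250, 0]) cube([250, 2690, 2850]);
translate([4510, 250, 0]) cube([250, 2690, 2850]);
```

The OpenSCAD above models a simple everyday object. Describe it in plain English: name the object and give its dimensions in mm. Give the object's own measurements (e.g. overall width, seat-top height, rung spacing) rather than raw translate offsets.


A single room: four walls, each 2850 mm tall and 250 mm thick, enclosing an outside footprint 4760×3190 mm (x × y), no floor or roof. The front and back walls (−y and +y sides) run the full x-width; the side walls fit between their inner faces. A door opening 803 mm wide and 2039 mm tall is cut through the front wall from the floor up, its −x edge 2576 mm from the wall's −x end.


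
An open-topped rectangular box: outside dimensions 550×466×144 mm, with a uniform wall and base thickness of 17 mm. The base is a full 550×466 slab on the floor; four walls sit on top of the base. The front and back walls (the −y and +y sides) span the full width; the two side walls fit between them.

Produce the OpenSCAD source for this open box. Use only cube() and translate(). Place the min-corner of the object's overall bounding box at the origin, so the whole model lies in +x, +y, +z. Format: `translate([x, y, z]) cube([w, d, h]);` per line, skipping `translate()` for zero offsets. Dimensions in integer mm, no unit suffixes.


cube([550, 466, 17]);
translate([0, 0, 17]) cube([550, 17, 127]);
translate([0, 449, 17]) cube([550, 17, 127]);
translate([0, 17, 17]) cube([17, 432, 127]);
translate([533, 17, 17]) cube([17, 432, 127]);


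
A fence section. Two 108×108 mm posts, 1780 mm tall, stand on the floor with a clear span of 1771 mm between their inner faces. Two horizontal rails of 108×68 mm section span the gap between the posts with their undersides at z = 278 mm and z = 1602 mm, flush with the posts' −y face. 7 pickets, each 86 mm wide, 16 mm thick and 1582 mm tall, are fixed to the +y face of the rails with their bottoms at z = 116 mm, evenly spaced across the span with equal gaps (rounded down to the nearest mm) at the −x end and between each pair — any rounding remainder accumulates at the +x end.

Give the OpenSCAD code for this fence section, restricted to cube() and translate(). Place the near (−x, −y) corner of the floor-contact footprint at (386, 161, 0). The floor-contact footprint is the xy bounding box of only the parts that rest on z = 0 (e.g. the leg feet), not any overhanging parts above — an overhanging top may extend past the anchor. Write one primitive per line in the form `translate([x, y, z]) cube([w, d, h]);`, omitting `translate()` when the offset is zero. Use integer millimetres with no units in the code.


translate([386, 161, 0]) cube([108, 108, 1780]);
translate([2265, 161, 0]) cube([108, 108, 1780]);
translate([494, 161, 278]) cube([1771, 108, 68]);
translate([494, 161, 1602]) cube([1771, 108, 68]);
translate([640, 269, 116]) cube([86, 16, 1582]);
translate([872, 269, 116]) cube([86, 16, 1582]);
translate([1104, 269, 116]) cube([86, 16, 1582]);
translate([1336, 269, 116]) cube([86, 16, 1582]);
translate([1568, 269, 116]) cube([86, 16, 1582]);
translate([1800, 269, 116]) cube([86, 16, 1582]);
translate([2032, 269, 116]) cube([86, 16, 1582]);


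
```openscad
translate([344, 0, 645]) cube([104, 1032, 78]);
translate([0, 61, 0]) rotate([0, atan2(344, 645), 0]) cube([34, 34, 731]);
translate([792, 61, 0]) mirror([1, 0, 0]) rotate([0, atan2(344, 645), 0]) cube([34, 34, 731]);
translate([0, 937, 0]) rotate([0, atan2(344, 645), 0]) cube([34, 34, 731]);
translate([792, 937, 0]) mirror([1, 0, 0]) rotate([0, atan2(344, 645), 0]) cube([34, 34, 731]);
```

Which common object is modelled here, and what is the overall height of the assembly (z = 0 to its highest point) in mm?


A sawhorse. The overall height is 723 mm.

A beam across two mirrored pairs of raked legs — a sawhorse. The beam's underside is at z = 645 (matching the legs' vertical rise in atan2(344, 645)) and the beam is 78 mm tall, so its top is at 645 + 78 = 723 mm. The raked legs top out at the beam's underside, so that is the highest point.


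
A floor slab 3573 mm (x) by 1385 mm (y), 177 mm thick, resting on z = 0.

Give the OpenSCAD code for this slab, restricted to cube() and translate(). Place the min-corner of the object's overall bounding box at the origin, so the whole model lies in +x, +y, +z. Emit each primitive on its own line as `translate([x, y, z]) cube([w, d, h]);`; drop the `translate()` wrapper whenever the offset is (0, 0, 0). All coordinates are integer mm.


cube([3573, 1385, 177]);


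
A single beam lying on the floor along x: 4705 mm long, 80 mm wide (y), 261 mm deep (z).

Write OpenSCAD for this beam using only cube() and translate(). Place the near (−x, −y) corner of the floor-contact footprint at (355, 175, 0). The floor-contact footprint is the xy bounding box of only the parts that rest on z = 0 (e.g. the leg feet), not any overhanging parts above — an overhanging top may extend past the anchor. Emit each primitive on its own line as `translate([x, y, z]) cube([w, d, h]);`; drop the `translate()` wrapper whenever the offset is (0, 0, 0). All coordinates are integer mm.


translate([355, 175, 0]) cube([4705, 80, 261]);


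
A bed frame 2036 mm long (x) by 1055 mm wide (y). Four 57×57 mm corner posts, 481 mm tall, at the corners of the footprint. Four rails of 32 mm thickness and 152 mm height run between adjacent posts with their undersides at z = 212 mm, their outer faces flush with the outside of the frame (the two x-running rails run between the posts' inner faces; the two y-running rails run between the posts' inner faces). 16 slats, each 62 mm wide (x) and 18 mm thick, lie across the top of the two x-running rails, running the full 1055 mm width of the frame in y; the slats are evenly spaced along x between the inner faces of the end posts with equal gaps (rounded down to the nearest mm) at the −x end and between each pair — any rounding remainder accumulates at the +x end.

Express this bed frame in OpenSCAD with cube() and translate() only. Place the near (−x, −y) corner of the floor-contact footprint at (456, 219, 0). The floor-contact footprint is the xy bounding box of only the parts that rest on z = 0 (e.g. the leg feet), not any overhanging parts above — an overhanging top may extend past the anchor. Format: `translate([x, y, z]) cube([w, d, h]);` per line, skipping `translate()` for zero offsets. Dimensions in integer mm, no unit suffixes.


translate([456, 219, 0]) cube([57, 57, 481]);
translate([456, 1217, 0]) cube([57, 57, 481]);
translate([2435, 219, 0]) cube([57, 57, 481]);
translate([2435, 1217, 0]) cube([57, 57, 481]);
translate([513, 219, 212]) cube([1922, 32, 152]);
translate([513, 1242, 212]) cube([1922, 32, 152]);
translate([456, 276, 212]) cube([32, 941, 152]);
translate([2460, 276, 212]) cube([32, 941, 152]);
translate([567, 219, 364]) cube([62, 1055, 18]);
translate([683, 219, 364]) cube([62, 1055, 18]);
translate([799, 219, 364]) cube([62, 1055, 18]);
translate([915, 219, 364]) cube([62, 1055, 18]);
translate([1031, 219, 364]) cube([62, 1055, 18]);
translate([1147, 219, 364]) cube([62, 1055, 18]);
translate([1263, 219, 364]) cube([62, 1055, 18]);
translate([1379, 219, 364]) cube([62, 1055, 18]);
translate([1495, 219, 364]) cube([62, 1055, 18]);
translate([1611, 219, 364]) cube([62, 1055, 18]);
translate([1727, 219, 364]) cube([62, 1055, 18]);
translate([1843, 219, 364]) cube([62, 1055, 18]);
translate([1959, 219, 364]) cube([62, 1055, 18]);
translate([2075, 219, 364]) cube([62, 1055, 18]);
translate([2191, 219, 364]) cube([62, 1055, 18]);
translate([2307, 219, 364]) cube([62, 1055, 18]);


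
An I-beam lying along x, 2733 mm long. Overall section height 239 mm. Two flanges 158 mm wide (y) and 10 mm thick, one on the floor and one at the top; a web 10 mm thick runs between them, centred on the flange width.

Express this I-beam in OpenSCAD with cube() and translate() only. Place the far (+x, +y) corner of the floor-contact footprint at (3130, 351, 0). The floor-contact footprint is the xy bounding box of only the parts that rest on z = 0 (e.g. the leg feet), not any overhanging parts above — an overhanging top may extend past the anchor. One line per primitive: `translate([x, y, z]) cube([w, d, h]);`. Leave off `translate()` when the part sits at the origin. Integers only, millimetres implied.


translate([397, 193, 0]) cube([2733, 158, 10]);
translate([397, 267, 10]) cube([2733, 10, 219]);
translate([397, 193, 229]) cube([2733, 158, 10]);


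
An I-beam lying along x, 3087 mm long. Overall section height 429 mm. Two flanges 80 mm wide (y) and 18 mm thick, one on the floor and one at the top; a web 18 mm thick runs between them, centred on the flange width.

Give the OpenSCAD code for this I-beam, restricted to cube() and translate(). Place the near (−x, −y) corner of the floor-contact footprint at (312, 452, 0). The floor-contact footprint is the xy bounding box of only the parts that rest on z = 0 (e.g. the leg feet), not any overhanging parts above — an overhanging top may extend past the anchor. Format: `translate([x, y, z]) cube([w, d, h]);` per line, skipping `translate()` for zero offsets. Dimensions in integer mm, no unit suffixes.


translate([312, 452, 0]) cube([3087, 80, 18]);
translate([312, 483, 18]) cube([3087, 18, 393]);
translate([312, 452, 411]) cube([3087, 80, 18]);


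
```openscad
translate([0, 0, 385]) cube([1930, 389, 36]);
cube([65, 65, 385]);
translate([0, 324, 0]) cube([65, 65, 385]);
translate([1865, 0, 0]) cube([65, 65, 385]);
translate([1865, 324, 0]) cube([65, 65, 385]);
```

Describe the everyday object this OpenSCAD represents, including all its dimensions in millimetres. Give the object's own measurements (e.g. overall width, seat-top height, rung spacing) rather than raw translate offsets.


A bench: a 1930×389 mm seat slab, 36 mm thick, top at z = 421 mm, on four 65×65 mm square legs flush with the seat corners and standing on z = 0.


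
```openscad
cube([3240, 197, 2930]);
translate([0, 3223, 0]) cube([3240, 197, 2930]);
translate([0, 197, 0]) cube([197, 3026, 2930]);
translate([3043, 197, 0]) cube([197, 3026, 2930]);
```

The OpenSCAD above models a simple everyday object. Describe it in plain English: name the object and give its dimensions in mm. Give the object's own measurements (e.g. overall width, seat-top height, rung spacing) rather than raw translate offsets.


The wall frame of a small rectangular building: four walls, each 2930 mm tall and 197 mm thick, enclosing a footprint 3240 mm (x) by 3420 mm (y) outside-to-outside, with no floor or roof. The front and back walls (the −y and +y sides) span the full width; the two side walls fit between them.


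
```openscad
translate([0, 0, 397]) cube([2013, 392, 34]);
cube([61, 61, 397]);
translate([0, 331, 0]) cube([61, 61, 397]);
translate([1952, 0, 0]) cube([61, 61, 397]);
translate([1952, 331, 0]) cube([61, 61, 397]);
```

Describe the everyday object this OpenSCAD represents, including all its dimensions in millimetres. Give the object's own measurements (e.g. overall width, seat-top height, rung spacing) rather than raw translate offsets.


A long wooden bench with a 2013 mm (x) × 392 mm (y) seat, 34 mm thick, its top surface 431 mm above the floor. Four 61 mm square legs at the seat corners, flush with the edges, run from z = 0 to the seat underside.


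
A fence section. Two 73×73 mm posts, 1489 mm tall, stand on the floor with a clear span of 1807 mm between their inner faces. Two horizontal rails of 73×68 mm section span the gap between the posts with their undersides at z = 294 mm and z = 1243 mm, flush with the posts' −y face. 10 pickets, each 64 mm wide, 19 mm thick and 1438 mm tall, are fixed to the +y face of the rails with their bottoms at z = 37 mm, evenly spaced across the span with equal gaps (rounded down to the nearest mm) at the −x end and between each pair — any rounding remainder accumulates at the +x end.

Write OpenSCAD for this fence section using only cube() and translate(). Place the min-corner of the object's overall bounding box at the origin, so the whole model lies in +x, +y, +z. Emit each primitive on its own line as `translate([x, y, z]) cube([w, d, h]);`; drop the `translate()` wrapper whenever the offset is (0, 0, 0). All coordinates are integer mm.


cube([73, 73, 1489]);
translate([1880, 0, 0]) cube([73, 73, 1489]);
translate([73, 0, 294]) cube([1807, 73, 68]);
translate([73, 0, 1243]) cube([1807, 73, 68]);
translate([179, 73, 37]) cube([64, 19, 1438]);
translate([349, 73, 37]) cube([64, 19, 1438]);
translate([519, 73, 37]) cube([64, 19, 1438]);
translate([689, 73, 37]) cube([64, 19, 1438]);
translate([859, 73, 37]) cube([64, 19, 1438]);
translate([1029, 73, 37]) cube([64, 19, 1438]);
translate([1199, 73, 37]) cube([64, 19, 1438]);
translate([1369, 73, 37]) cube([64, 19, 1438]);
translate([1539, 73, 37]) cube([64, 19, 1438]);
translate([1709, 73, 37]) cube([64, 19, 1438]);


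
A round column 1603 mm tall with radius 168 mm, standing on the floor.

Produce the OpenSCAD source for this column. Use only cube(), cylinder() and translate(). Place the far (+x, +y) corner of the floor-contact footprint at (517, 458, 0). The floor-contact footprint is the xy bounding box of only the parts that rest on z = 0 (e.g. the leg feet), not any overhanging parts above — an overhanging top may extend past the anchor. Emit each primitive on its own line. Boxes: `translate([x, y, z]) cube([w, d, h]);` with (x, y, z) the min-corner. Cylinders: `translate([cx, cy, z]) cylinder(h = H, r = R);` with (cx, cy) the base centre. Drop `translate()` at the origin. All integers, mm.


translate([349, 290, 0]) cylinder(h = 1603, r = 168);


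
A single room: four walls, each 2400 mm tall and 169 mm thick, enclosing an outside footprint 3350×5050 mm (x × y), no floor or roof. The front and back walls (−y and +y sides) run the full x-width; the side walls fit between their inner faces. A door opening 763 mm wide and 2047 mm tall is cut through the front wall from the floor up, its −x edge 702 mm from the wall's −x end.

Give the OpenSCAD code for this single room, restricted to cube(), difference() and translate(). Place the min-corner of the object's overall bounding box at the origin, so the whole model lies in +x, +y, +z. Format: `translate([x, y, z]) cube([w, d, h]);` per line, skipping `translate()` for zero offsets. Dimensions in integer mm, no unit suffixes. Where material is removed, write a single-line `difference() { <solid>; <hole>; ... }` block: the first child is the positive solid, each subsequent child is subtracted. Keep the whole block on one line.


difference() { cube([3350, 169, 2400]); translate([702, 0, 0]) cube([763, 169, 2047]); }
translate([0, 4881, 0]) cube([3350, 169, 2400]);
translate([0, 169, 0]) cube([169, 4712, 2400]);
translate([3181, 169, 0]) cube([169, 4712, 2400]);


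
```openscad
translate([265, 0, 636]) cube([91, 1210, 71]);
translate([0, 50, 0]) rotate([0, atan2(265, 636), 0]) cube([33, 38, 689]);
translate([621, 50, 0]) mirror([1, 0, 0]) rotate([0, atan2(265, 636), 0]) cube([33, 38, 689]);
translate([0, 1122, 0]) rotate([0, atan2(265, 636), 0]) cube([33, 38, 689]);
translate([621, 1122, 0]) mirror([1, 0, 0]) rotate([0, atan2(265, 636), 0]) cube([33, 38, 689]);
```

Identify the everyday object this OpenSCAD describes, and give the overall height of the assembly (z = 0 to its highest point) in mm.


A sawhorse. The overall height is 707 mm.

A beam across two mirrored pairs of raked legs — a sawhorse. The beam's underside is at z = 636 (matching the legs' vertical rise in atan2(265, 636)) and the beam is 71 mm tall, so its top is at 636 + 71 = 707 mm. The raked legs top out at the beam's underside, so that is the highest point.


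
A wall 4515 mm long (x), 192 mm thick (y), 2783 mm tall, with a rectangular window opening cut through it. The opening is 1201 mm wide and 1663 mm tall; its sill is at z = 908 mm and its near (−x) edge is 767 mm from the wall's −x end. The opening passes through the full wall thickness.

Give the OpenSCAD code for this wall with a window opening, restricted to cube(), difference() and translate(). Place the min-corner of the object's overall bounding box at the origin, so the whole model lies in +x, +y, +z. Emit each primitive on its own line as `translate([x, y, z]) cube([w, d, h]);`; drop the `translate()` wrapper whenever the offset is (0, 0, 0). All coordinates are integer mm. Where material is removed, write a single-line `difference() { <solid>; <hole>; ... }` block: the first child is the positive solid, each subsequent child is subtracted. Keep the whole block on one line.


difference() { cube([4515, 192, 2783]); translate([767, 0, 908]) cube([1201, 192, 1663]); }


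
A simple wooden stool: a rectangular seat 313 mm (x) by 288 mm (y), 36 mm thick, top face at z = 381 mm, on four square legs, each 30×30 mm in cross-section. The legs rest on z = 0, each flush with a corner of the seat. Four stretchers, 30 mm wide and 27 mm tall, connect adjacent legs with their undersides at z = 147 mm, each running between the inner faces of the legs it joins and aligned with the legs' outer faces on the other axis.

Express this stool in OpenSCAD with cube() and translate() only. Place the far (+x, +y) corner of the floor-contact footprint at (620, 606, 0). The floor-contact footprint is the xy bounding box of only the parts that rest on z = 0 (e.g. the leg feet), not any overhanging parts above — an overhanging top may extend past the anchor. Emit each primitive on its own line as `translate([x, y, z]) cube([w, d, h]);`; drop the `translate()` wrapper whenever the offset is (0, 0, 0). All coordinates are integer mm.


translate([307, 318, 345]) cube([313, 288, 36]);
translate([307, 318, 0]) cube([30, 30, 345]);
translate([590, 318, 0]) cube([30, 30, 345]);
translate([307, 576, 0]) cube([30, 30, 345]);
translate([590, 576, 0]) cube([30, 30, 345]);
translate([337, 318, 147]) cube([253, 30, 27]);
translate([337, 576, 147]) cube([253, 30, 27]);
translate([307, 348, 147]) cube([30, 228, 27]);
translate([590, 348, 147]) cube([30, 228, 27]);


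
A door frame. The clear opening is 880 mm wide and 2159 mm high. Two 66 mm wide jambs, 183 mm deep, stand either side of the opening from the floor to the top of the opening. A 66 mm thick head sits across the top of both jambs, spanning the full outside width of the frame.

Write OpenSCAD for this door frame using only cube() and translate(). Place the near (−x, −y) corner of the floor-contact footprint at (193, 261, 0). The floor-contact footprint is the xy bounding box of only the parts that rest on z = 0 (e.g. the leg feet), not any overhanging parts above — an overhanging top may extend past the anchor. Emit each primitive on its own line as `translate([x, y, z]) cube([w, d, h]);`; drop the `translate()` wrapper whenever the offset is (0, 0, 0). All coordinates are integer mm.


translate([193, 261, 0]) cube([66, 183, 2159]);
translate([1139, 261, 0]) cube([66, 183, 2159]);
translate([193, 261, 2159]) cube([1012, 183, 66]);


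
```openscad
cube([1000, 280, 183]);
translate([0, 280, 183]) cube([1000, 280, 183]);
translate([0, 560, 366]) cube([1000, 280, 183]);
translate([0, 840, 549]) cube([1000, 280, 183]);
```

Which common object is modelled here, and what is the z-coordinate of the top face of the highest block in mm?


A staircase. The total rise is 732 mm.

4 identical blocks, each offset up and back from the previous — a staircase. Each step is 183 mm tall and there are 4 of them, so the total rise is 4 × 183 = 732 mm.


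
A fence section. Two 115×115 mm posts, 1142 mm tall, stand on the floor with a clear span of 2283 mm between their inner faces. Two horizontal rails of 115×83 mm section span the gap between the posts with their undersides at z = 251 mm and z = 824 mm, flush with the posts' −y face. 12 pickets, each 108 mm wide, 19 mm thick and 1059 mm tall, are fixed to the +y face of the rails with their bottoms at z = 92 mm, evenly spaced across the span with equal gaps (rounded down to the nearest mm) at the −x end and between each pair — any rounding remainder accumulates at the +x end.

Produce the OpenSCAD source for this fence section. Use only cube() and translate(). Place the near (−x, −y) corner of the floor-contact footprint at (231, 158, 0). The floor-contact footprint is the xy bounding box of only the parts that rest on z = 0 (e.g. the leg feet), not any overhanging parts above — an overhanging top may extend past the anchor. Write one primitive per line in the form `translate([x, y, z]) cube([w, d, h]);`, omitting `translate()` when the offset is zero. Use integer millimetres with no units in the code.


translate([231, 158, 0]) cube([115, 115, 1142]);
translate([2629, 158, 0]) cube([115, 115, 1142]);
translate([346, 158, 251]) cube([2283, 115, 83]);
translate([346, 158, 824]) cube([2283, 115, 83]);
translate([421, 273, 92]) cube([108, 19, 1059]);
translate([604, 273, 92]) cube([108, 19, 1059]);
translate([787, 273, 92]) cube([108, 19, 1059]);
translate([970, 273, 92]) cube([108, 19, 1059]);
translate([1153, 273, 92]) cube([108, 19, 1059]);
translate([1336, 273, 92]) cube([108, 19, 1059]);
translate([1519, 273, 92]) cube([108, 19, 1059]);
translate([1702, 273, 92]) cube([108, 19, 1059]);
translate([1885, 273, 92]) cube([108, 19, 1059]);
translate([2068, 273, 92]) cube([108, 19, 1059]);
translate([2251, 273, 92]) cube([108, 19, 1059]);
translate([2434, 273, 92]) cube([108, 19, 1059]);


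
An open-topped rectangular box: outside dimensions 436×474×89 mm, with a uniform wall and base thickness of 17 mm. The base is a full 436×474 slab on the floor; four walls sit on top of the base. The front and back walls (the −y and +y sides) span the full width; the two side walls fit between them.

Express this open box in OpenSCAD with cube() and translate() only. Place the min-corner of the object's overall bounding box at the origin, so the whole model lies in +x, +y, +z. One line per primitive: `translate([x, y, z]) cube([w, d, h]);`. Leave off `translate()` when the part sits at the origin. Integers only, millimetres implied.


cube([436, 474, 17]);
translate([0, 0, 17]) cube([436, 17, 72]);
translate([0, 457, 17]) cube([436, 17, 72]);
translate([0, 17, 17]) cube([17, 440, 72]);
translate([419, 17, 17]) cube([17, 440, 72]);


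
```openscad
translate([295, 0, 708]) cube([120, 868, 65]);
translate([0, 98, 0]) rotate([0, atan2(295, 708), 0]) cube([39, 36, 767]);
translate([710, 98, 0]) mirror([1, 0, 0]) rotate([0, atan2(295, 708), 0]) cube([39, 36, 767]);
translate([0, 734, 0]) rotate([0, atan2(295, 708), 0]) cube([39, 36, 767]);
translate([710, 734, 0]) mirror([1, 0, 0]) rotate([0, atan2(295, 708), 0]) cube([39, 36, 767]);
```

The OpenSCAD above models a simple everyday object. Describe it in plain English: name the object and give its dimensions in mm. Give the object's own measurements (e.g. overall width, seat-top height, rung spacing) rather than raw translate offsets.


A sawhorse. A 120×868×65 mm beam (x, y, z) sits on two A-frame leg pairs. Each pair is two raked legs of 39×36 mm section (36 mm along y) splaying symmetrically in x. Each leg rises 708 mm vertically over 295 mm of horizontal reach and is 767 mm long along its own axis. Every leg's outer bottom edge rests on the floor and its outer top edge meets a bottom edge of the beam — the left legs (tilting toward +x) meet the beam's −x bottom edge, the right legs (their mirror images, tilting toward −x) meet its +x bottom edge — so the leg tops tuck under the beam, the beam's underside is 708 mm above the floor, and the feet are 710 mm apart outside-to-outside with the beam centred between them. The two leg pairs are set in 98 mm from either end of the beam.


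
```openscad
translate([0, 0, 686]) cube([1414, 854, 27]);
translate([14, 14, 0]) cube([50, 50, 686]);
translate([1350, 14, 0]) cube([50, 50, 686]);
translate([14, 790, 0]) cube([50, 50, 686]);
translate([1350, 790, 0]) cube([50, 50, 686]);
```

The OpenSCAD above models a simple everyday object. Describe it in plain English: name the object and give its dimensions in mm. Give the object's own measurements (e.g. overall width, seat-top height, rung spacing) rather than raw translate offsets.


A rectangular dining table. The top is 1414×854×27 mm with its upper surface at z = 713 mm. It stands on four 50×50 mm square legs, each inset 14 mm from the nearest pair of top edges, running from the floor to the underside of the top.


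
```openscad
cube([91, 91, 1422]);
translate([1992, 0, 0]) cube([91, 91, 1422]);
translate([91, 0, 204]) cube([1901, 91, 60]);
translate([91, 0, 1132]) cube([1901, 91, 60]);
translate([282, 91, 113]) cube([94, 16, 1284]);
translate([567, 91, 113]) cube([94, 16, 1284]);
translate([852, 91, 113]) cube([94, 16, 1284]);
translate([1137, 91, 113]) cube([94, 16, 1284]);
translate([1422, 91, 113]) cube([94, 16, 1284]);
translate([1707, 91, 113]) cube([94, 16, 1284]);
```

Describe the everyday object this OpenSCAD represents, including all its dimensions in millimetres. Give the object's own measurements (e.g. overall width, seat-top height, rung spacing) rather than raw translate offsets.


A fence section. Two 91×91 mm posts, 1422 mm tall, stand on the floor with a clear span of 1901 mm between their inner faces. Two horizontal rails of 91×60 mm section span the gap between the posts with their undersides at z = 204 mm and z = 1132 mm, flush with the posts' −y face. 6 pickets, each 94 mm wide, 16 mm thick and 1284 mm tall, are fixed to the +y face of the rails with their bottoms at z = 113 mm, spaced across the span with a 191 mm gap after the −x post and between neighbouring pickets and before the +x post.


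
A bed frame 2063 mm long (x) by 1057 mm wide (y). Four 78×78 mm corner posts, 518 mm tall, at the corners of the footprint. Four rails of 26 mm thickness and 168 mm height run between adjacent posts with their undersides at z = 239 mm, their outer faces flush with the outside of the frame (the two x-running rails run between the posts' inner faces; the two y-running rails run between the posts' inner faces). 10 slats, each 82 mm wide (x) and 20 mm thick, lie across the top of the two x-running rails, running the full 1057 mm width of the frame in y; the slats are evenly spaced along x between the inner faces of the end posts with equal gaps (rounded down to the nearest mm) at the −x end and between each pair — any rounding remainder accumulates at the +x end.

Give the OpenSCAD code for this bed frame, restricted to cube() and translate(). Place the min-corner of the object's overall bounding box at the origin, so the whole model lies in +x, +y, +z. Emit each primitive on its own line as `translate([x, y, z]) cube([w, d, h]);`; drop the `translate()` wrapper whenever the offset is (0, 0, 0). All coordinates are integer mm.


// slat z = rail_z + rail_h = 239 + 168 = 407
// slat gap = ⌊(1907 − 10·82) / 11⌋ = 98
cube([78, 78, 518]);
translate([0, 979, 0]) cube([78, 78, 518]);
translate([1985, 0, 0]) cube([78, 78, 518]);
translate([1985, 979, 0]) cube([78, 78, 518]);
translate([78, 0, 239]) cube([1907, 26, 168]);
translate([78, 1031, 239]) cube([1907, 26, 168]);
translate([0, 78, 239]) cube([26, 901, 168]);
translate([2037, 78, 239]) cube([26, 901, 168]);
translate([176, 0, 407]) cube([82, 1057, 20]);
translate([356, 0, 407]) cube([82, 1057, 20]);
translate([536, 0, 407]) cube([82, 1057, 20]);
translate([716, 0, 407]) cube([82, 1057, 20]);
translate([896, 0, 407]) cube([82, 1057, 20]);
translate([1076, 0, 407]) cube([82, 1057, 20]);
translate([1256, 0, 407]) cube([82, 1057, 20]);
translate([1436, 0, 407]) cube([82, 1057, 20]);
translate([1616, 0, 407]) cube([82, 1057, 20]);
translate([1796, 0, 407]) cube([82, 1057, 20]);


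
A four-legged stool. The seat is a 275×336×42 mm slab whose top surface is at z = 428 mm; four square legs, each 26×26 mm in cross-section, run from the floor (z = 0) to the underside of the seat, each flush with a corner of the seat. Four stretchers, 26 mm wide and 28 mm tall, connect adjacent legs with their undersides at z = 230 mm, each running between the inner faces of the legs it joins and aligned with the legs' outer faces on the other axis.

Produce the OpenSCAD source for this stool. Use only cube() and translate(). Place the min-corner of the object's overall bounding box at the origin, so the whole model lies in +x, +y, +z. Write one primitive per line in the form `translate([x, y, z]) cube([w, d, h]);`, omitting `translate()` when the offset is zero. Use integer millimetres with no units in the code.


// leg_h = 428 - 42 = 386
// stretcher span = 275 - 2*26 = 223
translate([0, 0, 386]) cube([275, 336, 42]);
cube([26, 26, 386]);
translate([249, 0, 0]) cube([26, 26, 386]);
translate([0, 310, 0]) cube([26, 26, 386]);
translate([249, 310, 0]) cube([26, 26, 386]);
translate([26, 0, 230]) cube([223, 26, 28]);
translate([26, 310, 230]) cube([223, 26, 28]);
translate([0, 26, 230]) cube([26, 284, 28]);
translate([249, 26, 230]) cube([26, 284, 28]);


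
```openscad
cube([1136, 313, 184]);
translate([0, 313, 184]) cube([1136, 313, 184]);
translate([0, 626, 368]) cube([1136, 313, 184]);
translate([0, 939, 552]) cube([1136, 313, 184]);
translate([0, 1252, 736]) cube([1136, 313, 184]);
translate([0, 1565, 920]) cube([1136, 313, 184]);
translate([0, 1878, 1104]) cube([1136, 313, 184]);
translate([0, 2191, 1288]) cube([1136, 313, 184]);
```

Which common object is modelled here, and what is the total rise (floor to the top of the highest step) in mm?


A staircase. The total rise is 1472 mm.

8 identical blocks, each offset up and back from the previous — a staircase. Each step is 184 mm tall and there are 8 of them, so the total rise is 8 × 184 = 1472 mm.


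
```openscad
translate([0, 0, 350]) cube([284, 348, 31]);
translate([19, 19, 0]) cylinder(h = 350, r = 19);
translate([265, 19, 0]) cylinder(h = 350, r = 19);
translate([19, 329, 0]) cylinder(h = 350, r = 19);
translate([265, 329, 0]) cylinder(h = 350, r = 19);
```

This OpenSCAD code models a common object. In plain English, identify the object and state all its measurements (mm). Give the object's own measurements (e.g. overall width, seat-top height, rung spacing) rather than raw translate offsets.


A four-legged stool. The seat is a 284×348×31 mm slab whose top surface is at z = 381 mm; four round legs, each 38 mm in diameter, run from the floor (z = 0) to the underside of the seat, each leg's axis is inset half a diameter from the nearest pair of seat edges (so the leg's bounding box is flush with the corner).


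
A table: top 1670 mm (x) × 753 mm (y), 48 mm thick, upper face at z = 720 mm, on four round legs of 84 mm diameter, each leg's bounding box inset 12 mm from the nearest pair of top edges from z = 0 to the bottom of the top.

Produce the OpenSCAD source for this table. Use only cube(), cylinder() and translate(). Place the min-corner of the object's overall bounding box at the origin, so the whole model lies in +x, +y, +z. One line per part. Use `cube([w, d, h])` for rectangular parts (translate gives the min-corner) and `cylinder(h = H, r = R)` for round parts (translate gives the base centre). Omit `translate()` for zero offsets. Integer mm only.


translate([0, 0, 672]) cube([1670, 753, 48]);
translate([54, 54, 0]) cylinder(h = 672, r = 42);
translate([1616, 54, 0]) cylinder(h = 672, r = 42);
translate([54, 699, 0]) cylinder(h = 672, r = 42);
translate([1616, 699, 0]) cylinder(h = 672, r = 42);


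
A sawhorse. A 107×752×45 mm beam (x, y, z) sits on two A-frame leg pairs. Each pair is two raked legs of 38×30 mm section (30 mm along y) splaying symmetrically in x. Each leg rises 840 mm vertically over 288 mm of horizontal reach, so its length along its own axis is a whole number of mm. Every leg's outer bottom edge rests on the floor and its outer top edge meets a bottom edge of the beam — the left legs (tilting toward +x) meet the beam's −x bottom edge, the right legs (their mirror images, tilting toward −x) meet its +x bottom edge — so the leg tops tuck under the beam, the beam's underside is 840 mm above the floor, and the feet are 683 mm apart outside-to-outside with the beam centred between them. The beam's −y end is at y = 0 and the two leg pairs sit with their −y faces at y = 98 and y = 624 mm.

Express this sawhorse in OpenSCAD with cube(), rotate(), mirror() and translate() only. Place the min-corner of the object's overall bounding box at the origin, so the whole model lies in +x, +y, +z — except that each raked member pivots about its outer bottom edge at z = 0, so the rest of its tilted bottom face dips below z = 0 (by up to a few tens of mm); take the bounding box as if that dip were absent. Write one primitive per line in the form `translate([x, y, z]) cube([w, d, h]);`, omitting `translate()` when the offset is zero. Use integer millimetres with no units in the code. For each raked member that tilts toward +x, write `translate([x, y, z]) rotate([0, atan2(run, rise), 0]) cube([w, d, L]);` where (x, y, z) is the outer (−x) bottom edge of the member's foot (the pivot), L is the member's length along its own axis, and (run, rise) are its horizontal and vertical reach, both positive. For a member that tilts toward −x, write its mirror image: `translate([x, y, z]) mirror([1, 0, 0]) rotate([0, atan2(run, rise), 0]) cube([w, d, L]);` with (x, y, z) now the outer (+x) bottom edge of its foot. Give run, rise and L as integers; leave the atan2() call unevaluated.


translate([288, 0, 840]) cube([107, 752, 45]);
translate([0, 98, 0]) rotate([0, atan2(288, 840), 0]) cube([38, 30, 888]);
translate([683, 98, 0]) mirror([1, 0, 0]) rotate([0, atan2(288, 840), 0]) cube([38, 30, 888]);
translate([0, 624, 0]) rotate([0, atan2(288, 840), 0]) cube([38, 30, 888]);
translate([683, 624, 0]) mirror([1, 0, 0]) rotate([0, atan2(288, 840), 0]) cube([38, 30, 888]);
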